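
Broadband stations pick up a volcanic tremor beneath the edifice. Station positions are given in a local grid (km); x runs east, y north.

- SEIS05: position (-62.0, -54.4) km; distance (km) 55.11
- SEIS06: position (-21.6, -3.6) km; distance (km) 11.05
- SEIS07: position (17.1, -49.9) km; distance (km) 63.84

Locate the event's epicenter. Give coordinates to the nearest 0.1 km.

Circle about each station: (x + 62.0)² + (y + 54.4)² = 55.11²; (x + 21.6)² + (y + 3.6)² = 11.05²; (x − 17.1)² + (y + 49.9)² = 63.84².
Subtracting the SEIS05 equation from the SEIS06 and SEIS07 equations removes the quadratic terms:
80.8 x + 101.6 y = -3408.83
158.2 x + 9.0 y = -5059.37
Solving the 2×2 system: x ≈ -31.5, y ≈ -8.5 km.
Check against SEIS05 (with the unrounded x, y): √((x + 62.0)²+(y + 54.4)²) = 55.11 ≈ 55.11 km. ✓

-31.5 km east, -8.5 km north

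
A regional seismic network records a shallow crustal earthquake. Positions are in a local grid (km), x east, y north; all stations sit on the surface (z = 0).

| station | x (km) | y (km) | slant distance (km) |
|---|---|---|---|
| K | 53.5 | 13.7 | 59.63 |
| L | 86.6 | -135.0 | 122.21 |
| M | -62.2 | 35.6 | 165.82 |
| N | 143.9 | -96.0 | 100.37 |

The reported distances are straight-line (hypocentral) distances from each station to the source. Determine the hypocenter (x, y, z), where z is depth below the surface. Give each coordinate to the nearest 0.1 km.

Each station gives a sphere (x−x_i)² + (y−y_i)² + z² = d_i² (stations at z=0).
Subtracting the K sphere from L and M: z² cancels, leaving linear equations in x and y:
66.2 x − 297.4 y = 11295.07
-231.4 x + 43.8 y = -21854.28
Solving: x ≈ 91.093, y ≈ -17.702 km (keep extra digits for the depth step; rounded: 91.1, -17.7).
Then from the K sphere: z² = 59.63² − (x − 53.5)² − (y − 13.7)² with x = 91.093, y = -17.702, so z ≈ 34.006 ≈ 34.0 km.

(91.1, -17.7, 34.0)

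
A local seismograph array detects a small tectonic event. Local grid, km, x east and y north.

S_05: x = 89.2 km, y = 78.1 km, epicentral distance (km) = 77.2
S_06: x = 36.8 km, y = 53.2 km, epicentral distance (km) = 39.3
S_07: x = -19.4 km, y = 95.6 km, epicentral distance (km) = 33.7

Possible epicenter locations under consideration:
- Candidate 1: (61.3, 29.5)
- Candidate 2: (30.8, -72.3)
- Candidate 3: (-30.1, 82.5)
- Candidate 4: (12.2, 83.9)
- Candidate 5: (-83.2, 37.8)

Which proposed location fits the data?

For each candidate, compare |candidate − station| to the reported distance:
Candidate 1: residuals S_05 21.2, S_06 5.2, S_07 70.6 → max 70.6 km
Candidate 2: residuals S_05 84.1, S_06 86.3, S_07 141.5 → max 141.5 km
Candidate 3: residuals S_05 42.2, S_06 33.7, S_07 16.8 → max 42.2 km
Candidate 4: residuals S_05 0.0, S_06 0.0, S_07 0.0 → max 0.0 km
Candidate 5: residuals S_05 99.8, S_06 81.7, S_07 52.4 → max 99.8 km
Only Candidate 4 has all residuals ≈ 0.

Candidate 4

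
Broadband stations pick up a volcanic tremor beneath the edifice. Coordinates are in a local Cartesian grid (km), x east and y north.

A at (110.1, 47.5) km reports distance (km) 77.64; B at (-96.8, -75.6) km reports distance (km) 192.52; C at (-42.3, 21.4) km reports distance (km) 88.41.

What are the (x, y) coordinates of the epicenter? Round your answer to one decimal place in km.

Circle about each station: (x − 110.1)² + (y − 47.5)² = 77.64²; (x + 96.8)² + (y + 75.6)² = 192.52²; (x + 42.3)² + (y − 21.4)² = 88.41².
Subtracting the A equation from the B and C equations removes the quadratic terms:
-413.8 x − 246.2 y = -30328.64
-304.8 x − 52.2 y = -13919.37
Solving the 2×2 system: x ≈ 34.5, y ≈ 65.2 km.

34.5 km east, 65.2 km north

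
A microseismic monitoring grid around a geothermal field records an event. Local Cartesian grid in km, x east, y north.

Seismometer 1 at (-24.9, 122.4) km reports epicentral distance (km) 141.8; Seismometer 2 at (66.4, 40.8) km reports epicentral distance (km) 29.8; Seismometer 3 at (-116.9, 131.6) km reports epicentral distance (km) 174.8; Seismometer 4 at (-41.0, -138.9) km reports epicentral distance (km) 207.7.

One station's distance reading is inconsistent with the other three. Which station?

Solve using three stations at a time. Using Seismometer 2, Seismometer 3, Seismometer 4 (subtract circle equations pairwise → linear system) gives (x, y) ≈ (39.1, 52.7).
Distances from that point to each station vs reported:
  Seismometer 1: calculated 94.6 vs reported 141.8 → residual 47.2 km
  Seismometer 2: calculated 29.8 vs reported 29.8 → residual 0.0 km
  Seismometer 3: calculated 174.8 vs reported 174.8 → residual 0.0 km
  Seismometer 4: calculated 207.7 vs reported 207.7 → residual 0.0 km
Seismometer 2, Seismometer 3, Seismometer 4 are mutually consistent (residuals ≈ 0); Seismometer 1 is off by 47.2 km.

Seismometer 1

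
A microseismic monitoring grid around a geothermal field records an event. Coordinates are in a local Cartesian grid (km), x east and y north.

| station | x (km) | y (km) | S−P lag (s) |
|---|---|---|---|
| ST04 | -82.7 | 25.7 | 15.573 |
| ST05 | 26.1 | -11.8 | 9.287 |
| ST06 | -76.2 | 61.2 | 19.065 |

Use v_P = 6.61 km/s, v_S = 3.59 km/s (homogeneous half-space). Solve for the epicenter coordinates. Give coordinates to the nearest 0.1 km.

Distance from S−P lag: d = Δt · v_P v_S / (v_P − v_S) = Δt · (6.61·3.59)/(6.61−3.59) ≈ 7.8576·Δt.
So d_ST04 = 122.37, d_ST05 = 72.97, d_ST06 = 149.80 km.
Circle about each station: (x + 82.7)² + (y − 25.7)² = 122.37²; (x − 26.1)² + (y + 11.8)² = 72.97²; (x + 76.2)² + (y − 61.2)² = 149.80².
Subtracting pairs of circle equations eliminates x²+y² and gives linear equations (the radical axes):
217.6 x − 75.0 y = 2970.47
13.0 x + 71.0 y = -5413.52
Solving the 2×2 system: x ≈ -11.9, y ≈ -74.1 km.

-11.9 km east, -74.1 km north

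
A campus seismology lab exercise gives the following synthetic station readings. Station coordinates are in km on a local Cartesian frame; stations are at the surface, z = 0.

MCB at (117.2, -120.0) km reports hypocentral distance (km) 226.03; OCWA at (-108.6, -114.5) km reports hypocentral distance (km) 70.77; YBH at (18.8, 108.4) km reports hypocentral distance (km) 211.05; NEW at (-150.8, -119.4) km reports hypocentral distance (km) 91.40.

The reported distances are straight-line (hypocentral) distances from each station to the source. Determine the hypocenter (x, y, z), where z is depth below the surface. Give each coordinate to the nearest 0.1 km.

Each station gives a sphere (x−x_i)² + (y−y_i)² + z² = d_i² (stations at z=0).
Subtracting the MCB sphere from OCWA and YBH: z² cancels, leaving linear equations in x and y:
-451.6 x + 11.0 y = 42849.54
-196.8 x + 456.8 y = -9484.38
Solving: x ≈ -96.401, y ≈ -62.295 km (keep extra digits for the depth step; rounded: -96.4, -62.3).
Then from the MCB sphere: z² = 226.03² − (x − 117.2)² − (y + 120.0)² with x = -96.401, y = -62.295, so z ≈ 46.199 ≈ 46.2 km.

x ≈ -96.4 km, y ≈ -62.3 km, depth ≈ 46.2 km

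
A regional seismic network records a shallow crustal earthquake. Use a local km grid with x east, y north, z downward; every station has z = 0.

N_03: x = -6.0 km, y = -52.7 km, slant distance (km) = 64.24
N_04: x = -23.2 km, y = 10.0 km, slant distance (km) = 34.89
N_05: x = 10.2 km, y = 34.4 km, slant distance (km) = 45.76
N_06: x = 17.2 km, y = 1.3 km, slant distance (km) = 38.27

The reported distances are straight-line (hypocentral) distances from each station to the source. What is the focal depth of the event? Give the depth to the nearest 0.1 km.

z ≈ 30.0 km

Each station gives a sphere (x−x_i)² + (y−y_i)² + z² = d_i² (stations at z=0).
Subtracting the N_03 sphere from N_04 and N_05: z² cancels, leaving linear equations in x and y:
-34.4 x + 125.4 y = 734.42
32.4 x + 174.2 y = 506.91
Solving: x ≈ -6.401, y ≈ 4.101 km (keep extra digits for the depth step; rounded: -6.4, 4.1).
Then from the N_03 sphere: z² = 64.24² − (x + 6.0)² − (y + 52.7)² with x = -6.401, y = 4.101, so z ≈ 30.004 ≈ 30.0 km.
Check against N_06 (with the unrounded solution): distance 38.28 ≈ 38.27 km. ✓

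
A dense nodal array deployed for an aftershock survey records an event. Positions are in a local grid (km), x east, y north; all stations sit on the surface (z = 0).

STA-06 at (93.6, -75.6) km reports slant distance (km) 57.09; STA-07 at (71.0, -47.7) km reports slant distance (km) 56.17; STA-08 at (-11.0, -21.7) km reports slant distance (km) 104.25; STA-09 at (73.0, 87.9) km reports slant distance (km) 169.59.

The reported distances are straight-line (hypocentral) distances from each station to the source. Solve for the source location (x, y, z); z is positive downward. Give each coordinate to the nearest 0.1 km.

Each station gives a sphere (x−x_i)² + (y−y_i)² + z² = d_i² (stations at z=0).
Subtracting the STA-06 sphere from STA-07 and STA-08: z² cancels, leaving linear equations in x and y:
-45.2 x + 55.8 y = -7055.83
-209.2 x + 107.8 y = -21493.22
Solving: x ≈ 64.508, y ≈ -74.195 km (keep extra digits for the depth step; rounded: 64.5, -74.2).
Then from the STA-06 sphere: z² = 57.09² − (x − 93.6)² − (y + 75.6)² with x = 64.508, y = -74.195, so z ≈ 49.101 ≈ 49.1 km.
Check against STA-09 (with the unrounded solution): distance 169.58 ≈ 169.59 km. ✓

(64.5, -74.2, 49.1)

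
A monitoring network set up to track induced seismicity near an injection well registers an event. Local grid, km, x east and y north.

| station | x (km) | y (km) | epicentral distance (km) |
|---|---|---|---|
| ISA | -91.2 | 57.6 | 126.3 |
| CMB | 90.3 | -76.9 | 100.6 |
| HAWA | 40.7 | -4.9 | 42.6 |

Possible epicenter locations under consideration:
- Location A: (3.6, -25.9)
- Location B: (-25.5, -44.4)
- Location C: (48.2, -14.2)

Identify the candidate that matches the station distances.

Location A

For each candidate, compare |candidate − station| to the reported distance:
Location A: residuals ISA 0.0, CMB 0.0, HAWA 0.0 → max 0.0 km
Location B: residuals ISA 5.0, CMB 19.7, HAWA 34.5 → max 34.5 km
Location C: residuals ISA 30.5, CMB 25.1, HAWA 30.7 → max 30.7 km
Only Location A has all residuals ≈ 0.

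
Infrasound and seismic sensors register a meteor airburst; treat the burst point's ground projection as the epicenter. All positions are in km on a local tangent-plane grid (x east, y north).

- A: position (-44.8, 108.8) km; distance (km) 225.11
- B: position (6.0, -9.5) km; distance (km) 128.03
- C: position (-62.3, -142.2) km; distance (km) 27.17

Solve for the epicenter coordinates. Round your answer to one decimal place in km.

-66.1 km east, -115.3 km north

Circle about each station: (x + 44.8)² + (y − 108.8)² = 225.11²; (x − 6.0)² + (y + 9.5)² = 128.03²; (x + 62.3)² + (y + 142.2)² = 27.17².
Subtracting the A equation from the B and C equations removes the quadratic terms:
101.6 x − 236.6 y = 20564.60
-35.0 x − 502.0 y = 60193.95
Solving the 2×2 system: x ≈ -66.1, y ≈ -115.3 km.
Check against A (with the unrounded x, y): √((x + 44.8)²+(y − 108.8)²) = 225.11 ≈ 225.11 km. ✓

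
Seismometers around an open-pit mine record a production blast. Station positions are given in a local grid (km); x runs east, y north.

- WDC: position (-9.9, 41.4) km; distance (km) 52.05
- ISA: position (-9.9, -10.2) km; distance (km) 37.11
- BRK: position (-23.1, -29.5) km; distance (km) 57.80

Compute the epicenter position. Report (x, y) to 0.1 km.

Circle about each station: (x + 9.9)² + (y − 41.4)² = 52.05²; (x + 9.9)² + (y + 10.2)² = 37.11²; (x + 23.1)² + (y + 29.5)² = 57.80².
Subtracting the WDC equation from the ISA and BRK equations removes the quadratic terms:
0.0 x − 103.2 y = -277.87
-26.4 x − 141.8 y = -1039.75
Solving the 2×2 system: x ≈ 24.9, y ≈ 2.7 km.
Check against WDC (with the unrounded x, y): √((x + 9.9)²+(y − 41.4)²) = 52.07 ≈ 52.05 km. ✓

(24.9, 2.7)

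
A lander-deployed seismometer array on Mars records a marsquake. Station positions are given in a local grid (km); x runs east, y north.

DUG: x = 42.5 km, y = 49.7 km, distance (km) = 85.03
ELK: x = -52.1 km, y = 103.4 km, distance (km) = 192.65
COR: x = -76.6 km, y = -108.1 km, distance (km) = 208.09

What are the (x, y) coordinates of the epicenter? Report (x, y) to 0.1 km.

Circle about each station: (x − 42.5)² + (y − 49.7)² = 85.03²; (x + 52.1)² + (y − 103.4)² = 192.65²; (x + 76.6)² + (y + 108.1)² = 208.09².
Subtracting pairs of circle equations eliminates x²+y² and gives linear equations (the radical axes):
-189.2 x + 107.4 y = -20754.29
-238.2 x − 315.6 y = -22794.52
Solving the 2×2 system: x ≈ 105.5, y ≈ -7.4 km.
Check against DUG (with the unrounded x, y): √((x − 42.5)²+(y − 49.7)²) = 85.02 ≈ 85.03 km. ✓

105.5 km east, -7.4 km north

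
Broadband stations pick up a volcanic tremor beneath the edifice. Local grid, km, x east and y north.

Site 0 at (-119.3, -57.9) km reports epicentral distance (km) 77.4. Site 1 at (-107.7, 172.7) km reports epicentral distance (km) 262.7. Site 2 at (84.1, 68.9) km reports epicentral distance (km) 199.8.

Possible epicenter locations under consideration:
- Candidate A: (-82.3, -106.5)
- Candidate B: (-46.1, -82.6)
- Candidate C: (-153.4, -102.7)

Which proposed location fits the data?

For each candidate, compare |candidate − station| to the reported distance:
Candidate A: residuals Site 0 16.3, Site 1 17.7, Site 2 42.0 → max 42.0 km
Candidate B: residuals Site 0 0.1, Site 1 0.1, Site 2 0.0 → max 0.1 km
Candidate C: residuals Site 0 21.1, Site 1 16.5, Site 2 93.2 → max 93.2 km
Only Candidate B has all residuals ≈ 0.

Candidate B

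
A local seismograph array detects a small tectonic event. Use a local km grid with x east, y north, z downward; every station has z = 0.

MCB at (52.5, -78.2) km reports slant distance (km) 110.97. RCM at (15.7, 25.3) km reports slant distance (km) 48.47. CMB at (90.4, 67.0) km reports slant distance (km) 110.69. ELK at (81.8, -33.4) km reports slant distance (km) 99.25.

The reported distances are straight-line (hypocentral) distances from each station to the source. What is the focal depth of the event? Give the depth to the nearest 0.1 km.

z ≈ 45.5 km

Each station gives a sphere (x−x_i)² + (y−y_i)² + z² = d_i² (stations at z=0).
Subtracting the MCB sphere from RCM and CMB: z² cancels, leaving linear equations in x and y:
-73.6 x + 207.0 y = 1980.09
75.8 x + 290.4 y = 3851.73
Solving: x ≈ 5.997, y ≈ 11.698 km (keep extra digits for the depth step; rounded: 6.0, 11.7).
Then from the MCB sphere: z² = 110.97² − (x − 52.5)² − (y + 78.2)² with x = 5.997, y = 11.698, so z ≈ 45.499 ≈ 45.5 km.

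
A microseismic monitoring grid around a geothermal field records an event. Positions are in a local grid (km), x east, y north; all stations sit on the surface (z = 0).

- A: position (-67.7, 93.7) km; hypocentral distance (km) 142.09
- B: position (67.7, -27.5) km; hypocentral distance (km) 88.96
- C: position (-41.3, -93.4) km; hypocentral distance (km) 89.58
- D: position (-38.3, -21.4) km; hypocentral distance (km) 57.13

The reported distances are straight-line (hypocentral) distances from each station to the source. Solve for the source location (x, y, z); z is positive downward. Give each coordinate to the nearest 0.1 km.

Each station gives a sphere (x−x_i)² + (y−y_i)² + z² = d_i² (stations at z=0).
Subtracting the A sphere from B and C: z² cancels, leaving linear equations in x and y:
270.8 x − 242.4 y = 4252.25
52.8 x − 374.2 y = 9231.26
Solving: x ≈ -7.302, y ≈ -25.700 km (keep extra digits for the depth step; rounded: -7.3, -25.7).
Then from the A sphere: z² = 142.09² − (x + 67.7)² − (y − 93.7)² with x = -7.302, y = -25.700, so z ≈ 47.805 ≈ 47.8 km.

x ≈ -7.3 km, y ≈ -25.7 km, depth ≈ 47.8 km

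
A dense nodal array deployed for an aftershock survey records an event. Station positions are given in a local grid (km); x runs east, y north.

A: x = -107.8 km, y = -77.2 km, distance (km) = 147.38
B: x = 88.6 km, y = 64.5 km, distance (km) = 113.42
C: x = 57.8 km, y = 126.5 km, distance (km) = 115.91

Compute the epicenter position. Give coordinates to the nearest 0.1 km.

Circle about each station: (x + 107.8)² + (y + 77.2)² = 147.38²; (x − 88.6)² + (y − 64.5)² = 113.42²; (x − 57.8)² + (y − 126.5)² = 115.91².
Subtracting the A equation from the B and C equations removes the quadratic terms:
392.8 x + 283.4 y = 3286.30
331.2 x + 407.4 y = 10048.15
Solving the 2×2 system: x ≈ -22.8, y ≈ 43.2 km.

(-22.8, 43.2)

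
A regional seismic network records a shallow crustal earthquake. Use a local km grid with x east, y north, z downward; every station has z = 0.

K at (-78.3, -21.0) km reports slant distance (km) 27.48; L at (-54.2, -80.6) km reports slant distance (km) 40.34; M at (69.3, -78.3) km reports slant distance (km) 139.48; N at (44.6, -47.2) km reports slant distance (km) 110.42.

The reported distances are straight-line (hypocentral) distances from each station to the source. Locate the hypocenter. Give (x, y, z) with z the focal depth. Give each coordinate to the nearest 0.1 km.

Each station gives a sphere (x−x_i)² + (y−y_i)² + z² = d_i² (stations at z=0).
Subtracting the K sphere from L and M: z² cancels, leaving linear equations in x and y:
48.2 x − 119.2 y = 1989.94
295.2 x − 114.6 y = -14338.03
Solving: x ≈ -65.302, y ≈ -43.100 km (keep extra digits for the depth step; rounded: -65.3, -43.1).
Then from the K sphere: z² = 27.48² − (x + 78.3)² − (y + 21.0)² with x = -65.302, y = -43.100, so z ≈ 9.889 ≈ 9.9 km.

x ≈ -65.3 km, y ≈ -43.1 km, depth ≈ 9.9 km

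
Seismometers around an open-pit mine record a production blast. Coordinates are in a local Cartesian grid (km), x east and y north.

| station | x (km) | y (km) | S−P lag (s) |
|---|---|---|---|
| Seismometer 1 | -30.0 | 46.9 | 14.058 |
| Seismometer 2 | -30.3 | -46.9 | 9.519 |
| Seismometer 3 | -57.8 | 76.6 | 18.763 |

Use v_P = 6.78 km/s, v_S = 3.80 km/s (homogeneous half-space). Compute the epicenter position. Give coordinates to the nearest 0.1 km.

Distance from S−P lag: d = Δt · v_P v_S / (v_P − v_S) = Δt · (6.78·3.80)/(6.78−3.80) ≈ 8.6456·Δt.
So d_Seismometer 1 = 121.54, d_Seismometer 2 = 82.30, d_Seismometer 3 = 162.22 km.
Circle about each station: (x + 30.0)² + (y − 46.9)² = 121.54²; (x + 30.3)² + (y + 46.9)² = 82.30²; (x + 57.8)² + (y − 76.6)² = 162.22².
Subtracting pairs of circle equations eliminates x²+y² and gives linear equations (the radical axes):
-0.6 x − 187.6 y = 8016.77
-55.6 x + 59.4 y = -5434.57
Solving the 2×2 system: x ≈ 51.9, y ≈ -42.9 km.

(51.9, -42.9)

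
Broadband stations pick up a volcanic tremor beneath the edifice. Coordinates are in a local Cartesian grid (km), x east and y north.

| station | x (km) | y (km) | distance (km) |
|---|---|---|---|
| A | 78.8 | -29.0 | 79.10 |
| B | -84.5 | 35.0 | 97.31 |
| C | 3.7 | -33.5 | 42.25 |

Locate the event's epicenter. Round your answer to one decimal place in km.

Circle about each station: (x − 78.8)² + (y + 29.0)² = 79.10²; (x + 84.5)² + (y − 35.0)² = 97.31²; (x − 3.7)² + (y + 33.5)² = 42.25².
Subtracting the A equation from the B and C equations removes the quadratic terms:
-326.6 x + 128.0 y = -1897.62
-150.2 x − 9.0 y = -1442.75
Solving the 2×2 system: x ≈ 9.1, y ≈ 8.4 km.

9.1 km east, 8.4 km north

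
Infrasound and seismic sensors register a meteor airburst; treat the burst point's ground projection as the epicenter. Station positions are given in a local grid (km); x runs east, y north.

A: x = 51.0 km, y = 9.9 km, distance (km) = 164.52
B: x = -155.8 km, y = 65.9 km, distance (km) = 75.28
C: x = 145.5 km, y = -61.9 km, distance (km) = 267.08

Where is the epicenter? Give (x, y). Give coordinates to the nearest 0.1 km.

(-113.4, 3.7)

Circle about each station: (x − 51.0)² + (y − 9.9)² = 164.52²; (x + 155.8)² + (y − 65.9)² = 75.28²; (x − 145.5)² + (y + 61.9)² = 267.08².
Subtracting the A equation from the B and C equations removes the quadratic terms:
-413.6 x + 112.0 y = 47317.19
189.0 x − 143.6 y = -21962.05
Solving the 2×2 system: x ≈ -113.4, y ≈ 3.7 km.
Check against A (with the unrounded x, y): √((x − 51.0)²+(y − 9.9)²) = 164.53 ≈ 164.52 km. ✓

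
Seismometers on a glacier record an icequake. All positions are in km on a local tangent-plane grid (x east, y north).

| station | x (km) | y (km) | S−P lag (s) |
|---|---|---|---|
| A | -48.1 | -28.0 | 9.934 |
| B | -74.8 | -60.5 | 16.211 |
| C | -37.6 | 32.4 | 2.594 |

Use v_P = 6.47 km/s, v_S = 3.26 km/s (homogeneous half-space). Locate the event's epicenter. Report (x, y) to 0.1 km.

Distance from S−P lag: d = Δt · v_P v_S / (v_P − v_S) = Δt · (6.47·3.26)/(6.47−3.26) ≈ 6.5708·Δt.
So d_A = 65.27, d_B = 106.52, d_C = 17.04 km.
Circle about each station: (x + 48.1)² + (y + 28.0)² = 65.27²; (x + 74.8)² + (y + 60.5)² = 106.52²; (x + 37.6)² + (y − 32.4)² = 17.04².
Subtracting pairs of circle equations eliminates x²+y² and gives linear equations (the radical axes):
-53.4 x − 65.0 y = -928.66
21.0 x + 120.8 y = 3335.72
Solving the 2×2 system: x ≈ -20.6, y ≈ 31.2 km.

x ≈ -20.6 km, y ≈ 31.2 km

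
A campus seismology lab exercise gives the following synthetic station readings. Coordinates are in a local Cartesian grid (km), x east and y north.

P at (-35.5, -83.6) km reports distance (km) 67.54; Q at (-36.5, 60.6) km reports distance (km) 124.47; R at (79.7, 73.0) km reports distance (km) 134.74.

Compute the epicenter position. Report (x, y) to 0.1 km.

Circle about each station: (x + 35.5)² + (y + 83.6)² = 67.54²; (x + 36.5)² + (y − 60.6)² = 124.47²; (x − 79.7)² + (y − 73.0)² = 134.74².
Subtracting pairs of circle equations eliminates x²+y² and gives linear equations (the radical axes):
-2.0 x + 288.4 y = -14175.73
230.4 x + 313.2 y = -10161.34
Solving the 2×2 system: x ≈ 22.5, y ≈ -49.0 km.

(22.5, -49.0)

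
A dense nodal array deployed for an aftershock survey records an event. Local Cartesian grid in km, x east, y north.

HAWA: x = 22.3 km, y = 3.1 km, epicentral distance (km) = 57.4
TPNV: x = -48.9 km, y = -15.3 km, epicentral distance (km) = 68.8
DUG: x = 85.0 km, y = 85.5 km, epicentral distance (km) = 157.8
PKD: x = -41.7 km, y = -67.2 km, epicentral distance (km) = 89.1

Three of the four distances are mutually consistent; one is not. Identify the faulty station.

Solve using three stations at a time. Using HAWA, TPNV, DUG (subtract circle equations pairwise → linear system) gives (x, y) ≈ (8.8, -52.7).
Distances from that point to each station vs reported:
  HAWA: calculated 57.4 vs reported 57.4 → residual 0.0 km
  TPNV: calculated 68.8 vs reported 68.8 → residual 0.0 km
  DUG: calculated 157.8 vs reported 157.8 → residual 0.0 km
  PKD: calculated 52.6 vs reported 89.1 → residual 36.5 km
HAWA, TPNV, DUG are mutually consistent (residuals ≈ 0); PKD is off by 36.5 km.

PKD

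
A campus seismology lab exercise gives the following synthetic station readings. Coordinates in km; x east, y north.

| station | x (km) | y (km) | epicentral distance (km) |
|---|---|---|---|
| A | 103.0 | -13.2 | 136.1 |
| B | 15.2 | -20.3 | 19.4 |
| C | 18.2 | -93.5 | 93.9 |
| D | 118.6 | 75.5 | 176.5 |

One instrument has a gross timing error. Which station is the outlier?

Solve using three stations at a time. Using A, C, D (subtract circle equations pairwise → linear system) gives (x, y) ≈ (-33.2, -14.7).
Distances from that point to each station vs reported:
  A: calculated 136.2 vs reported 136.1 → residual 0.1 km
  B: calculated 48.7 vs reported 19.4 → residual 29.3 km
  C: calculated 94.1 vs reported 93.9 → residual 0.2 km
  D: calculated 176.6 vs reported 176.5 → residual 0.1 km
A, C, D are mutually consistent (residuals ≈ 0); B is off by 29.3 km.

B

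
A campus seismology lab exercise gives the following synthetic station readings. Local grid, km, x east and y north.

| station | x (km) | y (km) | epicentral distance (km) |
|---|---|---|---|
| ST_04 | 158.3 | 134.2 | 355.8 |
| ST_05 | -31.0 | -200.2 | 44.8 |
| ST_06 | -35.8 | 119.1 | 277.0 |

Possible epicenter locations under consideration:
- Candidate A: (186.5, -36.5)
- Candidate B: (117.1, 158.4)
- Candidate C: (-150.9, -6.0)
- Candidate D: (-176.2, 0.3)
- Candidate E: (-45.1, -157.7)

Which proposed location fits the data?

Candidate E

For each candidate, compare |candidate − station| to the reported distance:
Candidate A: residuals ST_04 182.8, ST_05 227.4, ST_06 5.7 → max 227.4 km
Candidate B: residuals ST_04 308.0, ST_05 343.2, ST_06 119.1 → max 343.2 km
Candidate C: residuals ST_04 16.3, ST_05 183.4, ST_06 107.0 → max 183.4 km
Candidate D: residuals ST_04 4.5, ST_05 202.8, ST_06 93.1 → max 202.8 km
Candidate E: residuals ST_04 0.0, ST_05 0.0, ST_06 0.0 → max 0.0 km
Only Candidate E has all residuals ≈ 0.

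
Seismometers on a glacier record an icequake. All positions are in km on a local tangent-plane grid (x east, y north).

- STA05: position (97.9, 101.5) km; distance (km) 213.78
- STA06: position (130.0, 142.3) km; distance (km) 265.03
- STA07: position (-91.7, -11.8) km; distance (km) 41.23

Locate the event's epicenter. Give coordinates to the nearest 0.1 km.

-62.0 km east, -40.4 km north

Circle about each station: (x − 97.9)² + (y − 101.5)² = 213.78²; (x − 130.0)² + (y − 142.3)² = 265.03²; (x + 91.7)² + (y + 11.8)² = 41.23².
Subtracting pairs of circle equations eliminates x²+y² and gives linear equations (the radical axes):
64.2 x + 81.6 y = -7276.38
-379.2 x − 226.6 y = 32663.45
Solving the 2×2 system: x ≈ -62.0, y ≈ -40.4 km.
Check against STA05 (with the unrounded x, y): √((x − 97.9)²+(y − 101.5)²) = 213.78 ≈ 213.78 km. ✓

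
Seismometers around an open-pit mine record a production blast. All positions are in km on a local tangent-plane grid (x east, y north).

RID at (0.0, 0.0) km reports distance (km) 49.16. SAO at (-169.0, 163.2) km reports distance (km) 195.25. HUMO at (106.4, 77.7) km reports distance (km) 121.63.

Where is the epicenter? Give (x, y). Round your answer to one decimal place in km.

-11.5 km east, 47.8 km north

Circle about each station: x² + y² = 49.16²; (x + 169.0)² + (y − 163.2)² = 195.25²; (x − 106.4)² + (y − 77.7)² = 121.63².
Subtracting the RID equation from the SAO and HUMO equations removes the quadratic terms:
-338.0 x + 326.4 y = 19489.38
212.8 x + 155.4 y = 4981.10
Solving the 2×2 system: x ≈ -11.5, y ≈ 47.8 km.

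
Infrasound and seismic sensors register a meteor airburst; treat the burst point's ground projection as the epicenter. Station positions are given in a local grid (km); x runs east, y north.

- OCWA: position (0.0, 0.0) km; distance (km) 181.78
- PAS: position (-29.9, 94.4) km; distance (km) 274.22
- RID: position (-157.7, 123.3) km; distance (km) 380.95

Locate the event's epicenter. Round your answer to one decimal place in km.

(125.4, -131.6)

Circle about each station: x² + y² = 181.78²; (x + 29.9)² + (y − 94.4)² = 274.22²; (x + 157.7)² + (y − 123.3)² = 380.95².
Subtracting pairs of circle equations eliminates x²+y² and gives linear equations (the radical axes):
-59.8 x + 188.8 y = -32347.27
-315.4 x + 246.6 y = -72006.75
Solving the 2×2 system: x ≈ 125.4, y ≈ -131.6 km.
Check against OCWA (with the unrounded x, y): √(x²+y²) = 181.79 ≈ 181.78 km. ✓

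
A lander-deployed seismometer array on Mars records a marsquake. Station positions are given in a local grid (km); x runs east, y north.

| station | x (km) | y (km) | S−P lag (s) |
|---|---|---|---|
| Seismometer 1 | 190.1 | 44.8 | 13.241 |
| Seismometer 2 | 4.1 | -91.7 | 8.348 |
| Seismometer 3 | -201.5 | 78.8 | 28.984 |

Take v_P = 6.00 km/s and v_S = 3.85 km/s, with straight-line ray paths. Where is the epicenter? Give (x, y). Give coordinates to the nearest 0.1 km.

(82.7, -48.5)

Distance from S−P lag: d = Δt · v_P v_S / (v_P − v_S) = Δt · (6.00·3.85)/(6.00−3.85) ≈ 10.7442·Δt.
So d_Seismometer 1 = 142.26, d_Seismometer 2 = 89.69, d_Seismometer 3 = 311.41 km.
Circle about each station: (x − 190.1)² + (y − 44.8)² = 142.26²; (x − 4.1)² + (y + 91.7)² = 89.69²; (x + 201.5)² + (y − 78.8)² = 311.41².
Subtracting the Seismometer 1 equation from the Seismometer 2 and Seismometer 3 equations removes the quadratic terms:
-372.0 x − 273.0 y = -17525.74
-783.2 x + 68.0 y = -68071.64
Solving the 2×2 system: x ≈ 82.7, y ≈ -48.5 km.
Check against Seismometer 1 (with the unrounded x, y): √((x − 190.1)²+(y − 44.8)²) = 142.26 ≈ 142.26 km. ✓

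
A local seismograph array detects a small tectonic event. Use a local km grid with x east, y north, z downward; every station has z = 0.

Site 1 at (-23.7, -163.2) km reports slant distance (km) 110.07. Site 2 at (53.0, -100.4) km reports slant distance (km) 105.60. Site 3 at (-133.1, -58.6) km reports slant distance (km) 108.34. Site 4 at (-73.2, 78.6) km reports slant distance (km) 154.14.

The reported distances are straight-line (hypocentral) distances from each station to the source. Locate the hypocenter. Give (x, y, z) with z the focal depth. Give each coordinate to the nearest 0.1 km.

Each station gives a sphere (x−x_i)² + (y−y_i)² + z² = d_i² (stations at z=0).
Subtracting the Site 1 sphere from Site 2 and Site 3: z² cancels, leaving linear equations in x and y:
153.4 x + 125.6 y = -13342.73
-218.8 x + 209.2 y = -5668.51
Solving: x ≈ -34.904, y ≈ -63.602 km (keep extra digits for the depth step; rounded: -34.9, -63.6).
Then from the Site 1 sphere: z² = 110.07² − (x + 23.7)² − (y + 163.2)² with x = -34.904, y = -63.602, so z ≈ 45.499 ≈ 45.5 km.
Check against Site 4 (with the unrounded solution): distance 154.14 ≈ 154.14 km. ✓

x ≈ -34.9 km, y ≈ -63.6 km, depth ≈ 45.5 km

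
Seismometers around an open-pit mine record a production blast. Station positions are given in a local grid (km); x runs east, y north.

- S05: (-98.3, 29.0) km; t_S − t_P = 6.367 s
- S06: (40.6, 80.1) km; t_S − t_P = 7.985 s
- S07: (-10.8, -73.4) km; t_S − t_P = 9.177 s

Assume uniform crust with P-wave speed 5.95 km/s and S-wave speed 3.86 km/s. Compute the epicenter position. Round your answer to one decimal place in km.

(-28.4, 25.9)

Distance from S−P lag: d = Δt · v_P v_S / (v_P − v_S) = Δt · (5.95·3.86)/(5.95−3.86) ≈ 10.9890·Δt.
So d_S05 = 69.97, d_S06 = 87.75, d_S07 = 100.85 km.
Circle about each station: (x + 98.3)² + (y − 29.0)² = 69.97²; (x − 40.6)² + (y − 80.1)² = 87.75²; (x + 10.8)² + (y + 73.4)² = 100.85².
Subtracting the S05 equation from the S06 and S07 equations removes the quadratic terms:
277.8 x + 102.2 y = -5243.78
175.0 x − 204.8 y = -10274.61
Solving the 2×2 system: x ≈ -28.4, y ≈ 25.9 km.
Check against S05 (with the unrounded x, y): √((x + 98.3)²+(y − 29.0)²) = 69.96 ≈ 69.97 km. ✓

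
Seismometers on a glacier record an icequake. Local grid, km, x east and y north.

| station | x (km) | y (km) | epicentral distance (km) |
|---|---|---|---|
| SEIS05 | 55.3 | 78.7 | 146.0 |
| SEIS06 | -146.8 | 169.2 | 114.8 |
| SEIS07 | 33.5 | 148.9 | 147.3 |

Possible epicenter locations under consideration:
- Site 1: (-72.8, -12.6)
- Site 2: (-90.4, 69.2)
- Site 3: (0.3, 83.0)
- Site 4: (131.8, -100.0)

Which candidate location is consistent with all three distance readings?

For each candidate, compare |candidate − station| to the reported distance:
Site 1: residuals SEIS05 11.3, SEIS06 81.5, SEIS07 46.0 → max 81.5 km
Site 2: residuals SEIS05 0.0, SEIS06 0.0, SEIS07 0.0 → max 0.0 km
Site 3: residuals SEIS05 90.8, SEIS06 55.7, SEIS07 73.5 → max 90.8 km
Site 4: residuals SEIS05 48.4, SEIS06 272.6, SEIS07 120.3 → max 272.6 km
Only Site 2 has all residuals ≈ 0.

Site 2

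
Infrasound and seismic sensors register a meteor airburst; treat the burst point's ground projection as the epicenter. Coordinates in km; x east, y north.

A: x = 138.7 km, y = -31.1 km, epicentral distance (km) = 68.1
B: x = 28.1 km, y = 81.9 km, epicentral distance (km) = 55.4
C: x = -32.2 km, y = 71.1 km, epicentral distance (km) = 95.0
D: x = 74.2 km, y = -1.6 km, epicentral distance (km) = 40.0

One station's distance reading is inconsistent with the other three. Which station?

Solve using three stations at a time. Using B, C, D (subtract circle equations pairwise → linear system) gives (x, y) ≈ (55.0, 33.5).
Distances from that point to each station vs reported:
  A: calculated 105.7 vs reported 68.1 → residual 37.6 km
  B: calculated 55.4 vs reported 55.4 → residual 0.0 km
  C: calculated 95.0 vs reported 95.0 → residual 0.0 km
  D: calculated 40.0 vs reported 40.0 → residual 0.0 km
B, C, D are mutually consistent (residuals ≈ 0); A is off by 37.6 km.

A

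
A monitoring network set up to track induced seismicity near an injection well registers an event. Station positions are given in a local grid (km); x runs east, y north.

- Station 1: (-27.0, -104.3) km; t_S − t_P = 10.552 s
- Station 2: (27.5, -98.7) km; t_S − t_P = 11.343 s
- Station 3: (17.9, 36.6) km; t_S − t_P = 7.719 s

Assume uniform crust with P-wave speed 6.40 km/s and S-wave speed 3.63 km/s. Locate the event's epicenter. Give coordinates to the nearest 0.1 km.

x ≈ -19.7 km, y ≈ -16.1 km

Distance from S−P lag: d = Δt · v_P v_S / (v_P − v_S) = Δt · (6.40·3.63)/(6.40−3.63) ≈ 8.3870·Δt.
So d_Station 1 = 88.50, d_Station 2 = 95.13, d_Station 3 = 64.74 km.
Circle about each station: (x + 27.0)² + (y + 104.3)² = 88.50²; (x − 27.5)² + (y + 98.7)² = 95.13²; (x − 17.9)² + (y − 36.6)² = 64.74².
Subtracting the Station 1 equation from the Station 2 and Station 3 equations removes the quadratic terms:
109.0 x + 11.2 y = -2327.02
89.8 x + 281.8 y = -6306.54
Solving the 2×2 system: x ≈ -19.7, y ≈ -16.1 km.
Check against Station 1 (with the unrounded x, y): √((x + 27.0)²+(y + 104.3)²) = 88.50 ≈ 88.50 km. ✓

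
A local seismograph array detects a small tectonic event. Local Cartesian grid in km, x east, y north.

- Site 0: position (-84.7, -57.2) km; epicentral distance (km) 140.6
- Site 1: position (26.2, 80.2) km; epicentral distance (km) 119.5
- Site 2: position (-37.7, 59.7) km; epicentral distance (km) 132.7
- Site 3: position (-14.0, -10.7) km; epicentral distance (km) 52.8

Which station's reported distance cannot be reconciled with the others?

Solve using three stations at a time. Using Site 0, Site 1, Site 2 (subtract circle equations pairwise → linear system) gives (x, y) ≈ (54.3, -35.9).
Distances from that point to each station vs reported:
  Site 0: calculated 140.6 vs reported 140.6 → residual 0.0 km
  Site 1: calculated 119.5 vs reported 119.5 → residual 0.0 km
  Site 2: calculated 132.7 vs reported 132.7 → residual 0.0 km
  Site 3: calculated 72.8 vs reported 52.8 → residual 20.0 km
Site 0, Site 1, Site 2 are mutually consistent (residuals ≈ 0); Site 3 is off by 20.0 km.

Site 3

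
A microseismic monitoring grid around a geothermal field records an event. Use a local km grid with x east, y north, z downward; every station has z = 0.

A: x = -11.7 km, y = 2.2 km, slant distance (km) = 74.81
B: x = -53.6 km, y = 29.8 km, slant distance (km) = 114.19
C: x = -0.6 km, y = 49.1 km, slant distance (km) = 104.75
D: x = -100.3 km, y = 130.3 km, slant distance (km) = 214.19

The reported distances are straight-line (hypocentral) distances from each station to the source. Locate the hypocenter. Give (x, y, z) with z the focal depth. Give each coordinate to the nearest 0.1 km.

Each station gives a sphere (x−x_i)² + (y−y_i)² + z² = d_i² (stations at z=0).
Subtracting the A sphere from B and C: z² cancels, leaving linear equations in x and y:
-83.8 x + 55.2 y = -3823.55
22.2 x + 93.8 y = -3106.59
Solving: x ≈ 20.600, y ≈ -37.995 km (keep extra digits for the depth step; rounded: 20.6, -38.0).
Then from the A sphere: z² = 74.81² − (x + 11.7)² − (y − 2.2)² with x = 20.600, y = -37.995, so z ≈ 54.200 ≈ 54.2 km.

(20.6, -38.0, 54.2)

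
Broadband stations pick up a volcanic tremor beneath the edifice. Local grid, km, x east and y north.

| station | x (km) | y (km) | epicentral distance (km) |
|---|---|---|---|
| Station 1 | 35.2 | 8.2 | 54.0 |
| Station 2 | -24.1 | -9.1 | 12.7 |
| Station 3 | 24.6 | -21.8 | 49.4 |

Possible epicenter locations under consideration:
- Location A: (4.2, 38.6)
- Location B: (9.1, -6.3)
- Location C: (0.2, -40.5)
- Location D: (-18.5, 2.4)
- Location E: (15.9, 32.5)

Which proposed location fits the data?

Location D

For each candidate, compare |candidate − station| to the reported distance:
Location A: residuals Station 1 10.6, Station 2 42.8, Station 3 14.4 → max 42.8 km
Location B: residuals Station 1 24.1, Station 2 20.6, Station 3 27.5 → max 27.5 km
Location C: residuals Station 1 6.0, Station 2 27.0, Station 3 18.7 → max 27.0 km
Location D: residuals Station 1 0.0, Station 2 0.1, Station 3 0.0 → max 0.1 km
Location E: residuals Station 1 23.0, Station 2 45.0, Station 3 5.6 → max 45.0 km
Only Location D has all residuals ≈ 0.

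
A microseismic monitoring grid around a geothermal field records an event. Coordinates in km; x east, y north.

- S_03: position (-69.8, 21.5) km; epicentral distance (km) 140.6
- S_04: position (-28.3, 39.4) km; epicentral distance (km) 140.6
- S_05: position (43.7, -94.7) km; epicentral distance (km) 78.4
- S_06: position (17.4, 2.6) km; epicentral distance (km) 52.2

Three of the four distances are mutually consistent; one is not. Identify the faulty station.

Solve using three stations at a time. Using S_03, S_05, S_06 (subtract circle equations pairwise → linear system) gives (x, y) ≈ (64.7, -19.2).
Distances from that point to each station vs reported:
  S_03: calculated 140.6 vs reported 140.6 → residual 0.0 km
  S_04: calculated 110.0 vs reported 140.6 → residual 30.6 km
  S_05: calculated 78.4 vs reported 78.4 → residual 0.0 km
  S_06: calculated 52.1 vs reported 52.2 → residual 0.1 km
S_03, S_05, S_06 are mutually consistent (residuals ≈ 0); S_04 is off by 30.6 km.

S_04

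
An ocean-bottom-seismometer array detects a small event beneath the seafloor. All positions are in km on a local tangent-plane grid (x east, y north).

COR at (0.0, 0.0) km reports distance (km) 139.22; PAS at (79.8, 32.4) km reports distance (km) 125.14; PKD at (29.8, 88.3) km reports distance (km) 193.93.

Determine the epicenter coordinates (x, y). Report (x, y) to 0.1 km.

Circle about each station: x² + y² = 139.22²; (x − 79.8)² + (y − 32.4)² = 125.14²; (x − 29.8)² + (y − 88.3)² = 193.93².
Subtracting the COR equation from the PAS and PKD equations removes the quadratic terms:
159.6 x + 64.8 y = 11139.99
59.6 x + 176.6 y = -9541.71
Solving the 2×2 system: x ≈ 106.3, y ≈ -89.9 km.

x ≈ 106.3 km, y ≈ -89.9 km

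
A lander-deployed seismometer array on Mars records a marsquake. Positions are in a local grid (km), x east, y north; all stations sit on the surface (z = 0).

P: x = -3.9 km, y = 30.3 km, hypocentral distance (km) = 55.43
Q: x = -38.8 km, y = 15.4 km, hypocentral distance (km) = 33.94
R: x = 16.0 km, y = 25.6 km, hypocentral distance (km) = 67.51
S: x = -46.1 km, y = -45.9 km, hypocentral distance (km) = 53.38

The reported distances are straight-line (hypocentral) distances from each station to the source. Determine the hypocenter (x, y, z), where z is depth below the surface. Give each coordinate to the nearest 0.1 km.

Each station gives a sphere (x−x_i)² + (y−y_i)² + z² = d_i² (stations at z=0).
Subtracting the P sphere from Q and R: z² cancels, leaving linear equations in x and y:
-69.8 x − 29.8 y = 2729.86
39.8 x − 9.4 y = -1507.06
Solving: x ≈ -38.309, y ≈ -1.876 km (keep extra digits for the depth step; rounded: -38.3, -1.9).
Then from the P sphere: z² = 55.43² − (x + 3.9)² − (y − 30.3)² with x = -38.309, y = -1.876, so z ≈ 29.210 ≈ 29.2 km.

x ≈ -38.3 km, y ≈ -1.9 km, depth ≈ 29.2 km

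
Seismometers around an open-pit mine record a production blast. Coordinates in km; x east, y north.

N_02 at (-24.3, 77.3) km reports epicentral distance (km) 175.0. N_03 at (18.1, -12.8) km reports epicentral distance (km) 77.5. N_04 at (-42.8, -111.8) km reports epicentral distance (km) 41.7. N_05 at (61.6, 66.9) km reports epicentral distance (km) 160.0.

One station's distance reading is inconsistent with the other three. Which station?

N_04

Solve using three stations at a time. Using N_02, N_03, N_05 (subtract circle equations pairwise → linear system) gives (x, y) ≈ (28.3, -89.6).
Distances from that point to each station vs reported:
  N_02: calculated 175.0 vs reported 175.0 → residual 0.0 km
  N_03: calculated 77.5 vs reported 77.5 → residual 0.0 km
  N_04: calculated 74.5 vs reported 41.7 → residual 32.8 km
  N_05: calculated 160.0 vs reported 160.0 → residual 0.0 km
N_02, N_03, N_05 are mutually consistent (residuals ≈ 0); N_04 is off by 32.8 km.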